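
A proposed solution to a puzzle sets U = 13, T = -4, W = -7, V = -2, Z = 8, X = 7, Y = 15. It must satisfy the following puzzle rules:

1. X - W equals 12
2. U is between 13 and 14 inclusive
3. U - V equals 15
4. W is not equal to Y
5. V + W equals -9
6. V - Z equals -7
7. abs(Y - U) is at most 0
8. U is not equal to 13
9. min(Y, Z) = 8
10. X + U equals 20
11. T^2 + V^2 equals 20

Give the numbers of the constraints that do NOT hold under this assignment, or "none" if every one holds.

1. X - W = 7 - (-7) = 14, not 12  ✗
2. U = 13 lies in [13, 14]  ✓
3. U - V = 13 - (-2) = 15  ✓
4. W = -7, Y = 15; distinct  ✓
5. V + W = -2 + (-7) = -9  ✓
6. V - Z = -2 - 8 = -10, not -7  ✗
7. abs(15 - 13) = 2; 2 > 0, exceeds bound 0  ✗
8. U = 13, but 13 is required to differ  ✗
9. min(15, 8) = 8  ✓
10. X + U = 7 + 13 = 20  ✓
11. T^2 + V^2 = (-4)^2 + (-2)^2 = 16 + 4 = 20  ✓

No — constraints 1, 6, 7, and 8 are not satisfied.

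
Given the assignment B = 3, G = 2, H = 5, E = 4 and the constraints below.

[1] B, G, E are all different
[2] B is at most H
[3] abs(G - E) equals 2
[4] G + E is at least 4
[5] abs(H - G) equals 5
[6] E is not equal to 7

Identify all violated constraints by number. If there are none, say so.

Violated: 5.

[1] values 3, 2, 4 are pairwise distinct  true
[2] B = 3, H = 5; 3 ≤ 5  true
[3] abs(2 - 4) = 2  true
[4] G + E = 2 + 4 = 6; 6 ≥ 4  true
[5] abs(5 - 2) = 3, not 5  false
[6] E = 4, and 4 ≠ 7  true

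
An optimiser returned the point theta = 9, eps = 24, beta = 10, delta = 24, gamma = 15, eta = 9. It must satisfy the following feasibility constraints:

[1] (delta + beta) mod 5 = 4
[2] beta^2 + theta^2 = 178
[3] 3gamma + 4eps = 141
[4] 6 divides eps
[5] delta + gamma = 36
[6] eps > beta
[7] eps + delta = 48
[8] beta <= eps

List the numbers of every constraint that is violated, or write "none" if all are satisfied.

[1] delta + beta = 34; 34 mod 5 = 4  ✓
[2] beta^2 + theta^2 = 10^2 + 9^2 = 100 + 81 = 181, not 178  ✗
[3] 3gamma + 4eps = 3(15) + 4(24) = 141  ✓
[4] 24 / 6 = 4, so 6 divides 24  ✓
[5] delta + gamma = 24 + 15 = 39, not 36  ✗
[6] eps = 24, beta = 10; 24 > 10  ✓
[7] eps + delta = 24 + 24 = 48  ✓
[8] beta = 10, eps = 24; 10 ≤ 24  ✓

Violated: 2 and 5.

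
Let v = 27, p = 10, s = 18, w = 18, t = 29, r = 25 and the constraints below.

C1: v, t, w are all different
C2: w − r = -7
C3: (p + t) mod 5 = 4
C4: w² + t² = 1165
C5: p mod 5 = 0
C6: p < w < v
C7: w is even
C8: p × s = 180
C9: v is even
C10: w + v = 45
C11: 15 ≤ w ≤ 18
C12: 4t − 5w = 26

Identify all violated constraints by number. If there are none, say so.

Constraint 9 does not hold.

C1: values 27, 29, 18 are pairwise distinct — holds.
C2: w − r = 18 − 25 = -7 — holds.
C3: p + t = 39; 39 mod 5 = 4 — holds.
C4: w² + t² = 18² + 29² = 324 + 841 = 1165 — holds.
C5: 10 mod 5 = 0 — holds.
C6: values 10 < 18 < 27 — holds.
C7: w = 18 is even — holds.
C8: p × s = 10 × 18 = 180 — holds.
C9: v = 27 is odd — fails.
C10: w + v = 18 + 27 = 45 — holds.
C11: w = 18 lies in [15, 18] — holds.
C12: 4t − 5w = 4(29) − 5(18) = 26 — holds.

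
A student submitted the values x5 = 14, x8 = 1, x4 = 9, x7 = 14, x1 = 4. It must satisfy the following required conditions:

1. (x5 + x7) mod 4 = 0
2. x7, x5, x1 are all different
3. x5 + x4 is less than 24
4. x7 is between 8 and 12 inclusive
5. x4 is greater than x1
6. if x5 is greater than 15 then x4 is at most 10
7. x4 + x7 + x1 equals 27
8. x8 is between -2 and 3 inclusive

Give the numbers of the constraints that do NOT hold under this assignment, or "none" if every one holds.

1. x5 + x7 = 28; 28 mod 4 = 0 — OK.
2. x7 = x5 = 14, not all different — violated.
3. x5 + x4 = 14 + 9 = 23; 23 < 24 — OK.
4. x7 = 14 is outside [8, 12] — violated.
5. x4 = 9, x1 = 4; 9 > 4 — OK.
6. x5 = 14, not > 15; antecedent false, conditional vacuously true — OK.
7. x4 + x7 + x1 = 9 + 14 + 4 = 27 — OK.
8. x8 = 1 lies in [-2, 3] — OK.

Constraints 2 and 4 do not hold.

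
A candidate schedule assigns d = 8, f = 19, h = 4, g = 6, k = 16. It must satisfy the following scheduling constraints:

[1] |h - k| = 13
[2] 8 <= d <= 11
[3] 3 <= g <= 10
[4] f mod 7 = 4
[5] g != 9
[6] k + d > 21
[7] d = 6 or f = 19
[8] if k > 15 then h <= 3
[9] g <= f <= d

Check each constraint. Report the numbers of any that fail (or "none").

[1] |4 - 16| = 12, not 13 — does not hold.
[2] d = 8 lies in [8, 11] — holds.
[3] g = 6 lies in [3, 10] — holds.
[4] 19 mod 7 = 5, not 4 — does not hold.
[5] g = 6, and 6 ≠ 9 — holds.
[6] k + d = 16 + 8 = 24; 24 > 21 — holds.
[7] d = 8 ≠ 6, but f = 19 = 19 (second disjunct) — holds.
[8] k = 16 > 15, so we need h ≤ 3; but h = 4 > 3 — does not hold.
[9] values 6, 19, 8; f = 19 is not <= d = 8 — does not hold.

No — constraints 1, 4, 8, and 9 are not satisfied.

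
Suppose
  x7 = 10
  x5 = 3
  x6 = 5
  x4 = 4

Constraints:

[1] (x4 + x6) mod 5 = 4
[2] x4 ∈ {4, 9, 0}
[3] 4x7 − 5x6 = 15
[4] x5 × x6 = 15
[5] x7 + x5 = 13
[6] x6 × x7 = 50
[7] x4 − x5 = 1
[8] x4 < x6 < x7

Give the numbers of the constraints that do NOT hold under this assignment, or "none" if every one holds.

None — every constraint holds.

[1] x4 + x6 = 9; 9 mod 5 = 4 — holds.
[2] x4 = 4 is in {4, 9, 0} — holds.
[3] 4x7 − 5x6 = 4(10) − 5(5) = 15 — holds.
[4] x5 × x6 = 3 × 5 = 15 — holds.
[5] x7 + x5 = 10 + 3 = 13 — holds.
[6] x6 × x7 = 5 × 10 = 50 — holds.
[7] x4 − x5 = 4 − 3 = 1 — holds.
[8] values 4 < 5 < 10 — holds.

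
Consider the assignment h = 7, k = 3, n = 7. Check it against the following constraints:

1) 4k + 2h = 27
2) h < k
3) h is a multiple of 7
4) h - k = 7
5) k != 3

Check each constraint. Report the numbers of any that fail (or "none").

1) 4k + 2h = 4(3) + 2(7) = 26, not 27 — fails.
2) h = 7, k = 3; 7 ≥ 3 (want <) — fails.
3) 7 / 7 = 1, so 7 divides 7 — holds.
4) h - k = 7 - 3 = 4, not 7 — fails.
5) k = 3, but 3 is required to differ — fails.

No — constraints 1, 2, 4, and 5 are not satisfied.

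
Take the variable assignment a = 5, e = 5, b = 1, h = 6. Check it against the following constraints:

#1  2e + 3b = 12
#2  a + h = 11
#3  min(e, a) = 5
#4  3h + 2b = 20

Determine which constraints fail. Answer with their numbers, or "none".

Constraint 1 is violated.

#1 2e + 3b = 2(5) + 3(1) = 13, not 12 — violated.
#2 a + h = 5 + 6 = 11 — satisfied.
#3 min(5, 5) = 5 — satisfied.
#4 3h + 2b = 3(6) + 2(1) = 20 — satisfied.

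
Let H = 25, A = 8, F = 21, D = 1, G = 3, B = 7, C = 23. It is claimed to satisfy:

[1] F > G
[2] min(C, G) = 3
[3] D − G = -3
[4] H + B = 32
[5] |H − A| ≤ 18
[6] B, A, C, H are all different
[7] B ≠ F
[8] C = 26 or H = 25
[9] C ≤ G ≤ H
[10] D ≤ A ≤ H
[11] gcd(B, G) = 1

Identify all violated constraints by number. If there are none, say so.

The assignment fails constraints 3, 9.

[1] F = 21, G = 3; 21 > 3 — holds.
[2] min(23, 3) = 3 — holds.
[3] D − G = 1 − 3 = -2, not -3 — does not hold.
[4] H + B = 25 + 7 = 32 — holds.
[5] |25 − 8| = 17; 17 ≤ 18 — holds.
[6] values 7, 8, 23, 25 are pairwise distinct — holds.
[7] B = 7, F = 21; distinct — holds.
[8] C = 23 ≠ 26, but H = 25 = 25 (second disjunct) — holds.
[9] values 23, 3, 25; C = 23 is not ≤ G = 3 — does not hold.
[10] values 1 ≤ 8 ≤ 25 — holds.
[11] gcd(7, 3) = 1 — holds.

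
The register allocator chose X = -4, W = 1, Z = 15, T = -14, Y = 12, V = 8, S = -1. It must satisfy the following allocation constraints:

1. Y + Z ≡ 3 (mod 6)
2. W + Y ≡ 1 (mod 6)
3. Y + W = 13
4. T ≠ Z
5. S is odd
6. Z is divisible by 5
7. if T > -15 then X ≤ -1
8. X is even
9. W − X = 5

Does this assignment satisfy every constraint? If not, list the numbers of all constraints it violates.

1. Y + Z = 27; 27 mod 6 = 3 — holds.
2. W + Y = 13; 13 mod 6 = 1 — holds.
3. Y + W = 12 + 1 = 13 — holds.
4. T = -14, Z = 15; distinct — holds.
5. S = -1 is odd — holds.
6. 15 / 5 = 3, so 5 divides 15 — holds.
7. T = -14 > -15, so we need X ≤ -1; X = -4 ≤ -1 — holds.
8. X = -4 is even — holds.
9. W − X = 1 − (-4) = 5 — holds.

None — every constraint holds.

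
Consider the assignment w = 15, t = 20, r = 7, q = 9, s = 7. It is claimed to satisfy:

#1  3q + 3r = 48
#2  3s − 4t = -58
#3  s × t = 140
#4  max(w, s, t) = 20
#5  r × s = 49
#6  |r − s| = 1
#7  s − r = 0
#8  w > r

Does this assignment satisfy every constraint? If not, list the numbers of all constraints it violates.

Constraints 2, 6 are violated.

#1 3q + 3r = 3(9) + 3(7) = 48 — satisfied.
#2 3s − 4t = 3(7) − 4(20) = -59, not -58 — violated.
#3 s × t = 7 × 20 = 140 — satisfied.
#4 max(15, 7, 20) = 20 — satisfied.
#5 r × s = 7 × 7 = 49 — satisfied.
#6 |7 − 7| = 0, not 1 — violated.
#7 s − r = 7 − 7 = 0 — satisfied.
#8 w = 15, r = 7; 15 > 7 — satisfied.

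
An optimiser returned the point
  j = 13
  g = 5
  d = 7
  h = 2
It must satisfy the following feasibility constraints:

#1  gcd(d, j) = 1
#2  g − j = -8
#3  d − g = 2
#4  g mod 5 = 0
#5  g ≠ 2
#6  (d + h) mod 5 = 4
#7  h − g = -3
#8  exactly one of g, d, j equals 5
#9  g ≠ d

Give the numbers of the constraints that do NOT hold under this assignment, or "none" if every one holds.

All constraints are satisfied.

#1 gcd(7, 13) = 1  ✔
#2 g − j = 5 − 13 = -8  ✔
#3 d − g = 7 − 5 = 2  ✔
#4 5 mod 5 = 0  ✔
#5 g = 5, and 5 ≠ 2  ✔
#6 d + h = 9; 9 mod 5 = 4  ✔
#7 h − g = 2 − 5 = -3  ✔
#8 g=5, d=7, j=13; 1 of them equals 5  ✔
#9 g = 5, d = 7; distinct  ✔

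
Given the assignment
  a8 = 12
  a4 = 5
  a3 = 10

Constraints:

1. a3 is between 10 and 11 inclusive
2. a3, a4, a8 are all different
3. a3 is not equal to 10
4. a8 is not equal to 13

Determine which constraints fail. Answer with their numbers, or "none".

1. a3 = 10 lies in [10, 11] — satisfied.
2. values 10, 5, 12 are pairwise distinct — satisfied.
3. a3 = 10, but 10 is required to differ — violated.
4. a8 = 12, and 12 ≠ 13 — satisfied.

Constraint 3 does not hold.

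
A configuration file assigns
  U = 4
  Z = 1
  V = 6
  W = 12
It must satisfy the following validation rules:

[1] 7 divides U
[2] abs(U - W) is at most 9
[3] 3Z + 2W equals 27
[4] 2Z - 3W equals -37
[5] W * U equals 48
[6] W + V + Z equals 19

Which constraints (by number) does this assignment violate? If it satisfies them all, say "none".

The assignment fails constraints 1, 4.

[1] 4 = 7*0 + 4, so 7 does not divide 4  FAIL
[2] abs(4 - 12) = 8; 8 ≤ 9  OK
[3] 3Z + 2W = 3(1) + 2(12) = 27  OK
[4] 2Z - 3W = 2(1) - 3(12) = -34, not -37  FAIL
[5] W * U = 12 * 4 = 48  OK
[6] W + V + Z = 12 + 6 + 1 = 19  OK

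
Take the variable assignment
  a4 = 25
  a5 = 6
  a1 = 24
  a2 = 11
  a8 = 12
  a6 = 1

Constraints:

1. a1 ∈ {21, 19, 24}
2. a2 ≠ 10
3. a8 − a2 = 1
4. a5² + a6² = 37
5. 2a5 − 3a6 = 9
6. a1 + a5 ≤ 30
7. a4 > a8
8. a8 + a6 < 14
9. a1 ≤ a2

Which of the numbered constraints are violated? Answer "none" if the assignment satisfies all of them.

1. a1 = 24 is in {21, 19, 24} — OK.
2. a2 = 11, and 11 ≠ 10 — OK.
3. a8 − a2 = 12 − 11 = 1 — OK.
4. a5² + a6² = 6² + 1² = 36 + 1 = 37 — OK.
5. 2a5 − 3a6 = 2(6) − 3(1) = 9 — OK.
6. a1 + a5 = 24 + 6 = 30; 30 ≤ 30 — OK.
7. a4 = 25, a8 = 12; 25 > 12 — OK.
8. a8 + a6 = 12 + 1 = 13; 13 < 14 — OK.
9. a1 = 24, a2 = 11; 24 > 11 (want ≤) — violated.

Constraint 9 is violated.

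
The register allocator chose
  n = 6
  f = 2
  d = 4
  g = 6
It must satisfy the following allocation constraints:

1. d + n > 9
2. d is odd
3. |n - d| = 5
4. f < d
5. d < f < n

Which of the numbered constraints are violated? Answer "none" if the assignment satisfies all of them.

1. d + n = 4 + 6 = 10; 10 > 9  true
2. d = 4 is even  false
3. |6 - 4| = 2, not 5  false
4. f = 2, d = 4; 2 < 4  true
5. values 4, 2, 6; d = 4 is not < f = 2  false

Constraints 2, 3, and 5 are violated.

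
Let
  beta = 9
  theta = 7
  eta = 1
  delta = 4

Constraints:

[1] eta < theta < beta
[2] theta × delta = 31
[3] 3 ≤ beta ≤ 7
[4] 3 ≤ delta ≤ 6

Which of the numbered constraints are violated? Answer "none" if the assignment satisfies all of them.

Constraints 2 and 3 are violated.

[1] values 1 < 7 < 9  OK
[2] theta × delta = 7 × 4 = 28, not 31  FAIL
[3] beta = 9 is outside [3, 7]  FAIL
[4] delta = 4 lies in [3, 6]  OK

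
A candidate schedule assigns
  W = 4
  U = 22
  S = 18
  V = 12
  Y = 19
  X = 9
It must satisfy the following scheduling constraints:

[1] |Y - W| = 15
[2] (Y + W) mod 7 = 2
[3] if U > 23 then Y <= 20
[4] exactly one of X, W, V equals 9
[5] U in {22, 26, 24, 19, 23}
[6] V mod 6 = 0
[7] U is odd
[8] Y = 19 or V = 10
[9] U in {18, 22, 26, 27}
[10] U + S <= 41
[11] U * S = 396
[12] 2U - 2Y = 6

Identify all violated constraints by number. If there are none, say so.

[1] |19 - 4| = 15  holds
[2] Y + W = 23; 23 mod 7 = 2  holds
[3] U = 22, not > 23; antecedent false, conditional vacuously true  holds
[4] X=9, W=4, V=12; 1 of them equals 9  holds
[5] U = 22 is in {22, 26, 24, 19, 23}  holds
[6] 12 mod 6 = 0  holds
[7] U = 22 is even  fails
[8] Y = 19 = 19 (first disjunct)  holds
[9] U = 22 is in {18, 22, 26, 27}  holds
[10] U + S = 22 + 18 = 40; 40 ≤ 41  holds
[11] U * S = 22 * 18 = 396  holds
[12] 2U - 2Y = 2(22) - 2(19) = 6  holds

Constraint 7 does not hold.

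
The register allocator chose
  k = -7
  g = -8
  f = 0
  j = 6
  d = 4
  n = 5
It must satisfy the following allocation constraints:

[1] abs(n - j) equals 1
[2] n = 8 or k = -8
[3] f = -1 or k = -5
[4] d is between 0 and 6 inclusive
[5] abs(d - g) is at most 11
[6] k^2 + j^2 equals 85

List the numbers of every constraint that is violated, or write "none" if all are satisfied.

Violated: 2, 3, and 5.

[1] abs(5 - 6) = 1 — satisfied.
[2] n = 5 ≠ 8 and k = -7 ≠ -8; both disjuncts false — violated.
[3] f = 0 ≠ -1 and k = -7 ≠ -5; both disjuncts false — violated.
[4] d = 4 lies in [0, 6] — satisfied.
[5] abs(4 - (-8)) = 12; 12 > 11, exceeds bound 11 — violated.
[6] k^2 + j^2 = (-7)^2 + 6^2 = 49 + 36 = 85 — satisfied.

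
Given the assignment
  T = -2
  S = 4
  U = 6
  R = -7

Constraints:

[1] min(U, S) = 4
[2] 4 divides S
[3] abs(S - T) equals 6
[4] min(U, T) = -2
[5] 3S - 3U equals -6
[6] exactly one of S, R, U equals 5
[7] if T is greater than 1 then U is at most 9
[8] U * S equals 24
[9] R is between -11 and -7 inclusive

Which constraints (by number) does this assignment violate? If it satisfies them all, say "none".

[1] min(6, 4) = 4  ✓
[2] 4 / 4 = 1, so 4 divides 4  ✓
[3] abs(4 - (-2)) = 6  ✓
[4] min(6, -2) = -2  ✓
[5] 3S - 3U = 3(4) - 3(6) = -6  ✓
[6] S=4, R=-7, U=6; 0 of them equal 5, not exactly one  ✗
[7] T = -2, not > 1; antecedent false, conditional vacuously true  ✓
[8] U * S = 6 * 4 = 24  ✓
[9] R = -7 lies in [-11, -7]  ✓

The assignment fails constraint 6.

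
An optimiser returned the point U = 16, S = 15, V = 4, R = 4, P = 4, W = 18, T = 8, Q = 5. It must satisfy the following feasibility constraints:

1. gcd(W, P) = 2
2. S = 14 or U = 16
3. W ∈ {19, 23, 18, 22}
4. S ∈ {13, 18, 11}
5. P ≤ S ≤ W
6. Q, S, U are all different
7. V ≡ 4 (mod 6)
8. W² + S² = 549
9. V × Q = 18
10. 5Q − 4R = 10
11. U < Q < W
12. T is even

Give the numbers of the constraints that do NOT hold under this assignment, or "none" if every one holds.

1. gcd(18, 4) = 2 — OK.
2. S = 15 ≠ 14, but U = 16 = 16 (second disjunct) — OK.
3. W = 18 is in {19, 23, 18, 22} — OK.
4. S = 15 is not in {13, 18, 11} — violated.
5. values 4 ≤ 15 ≤ 18 — OK.
6. values 5, 15, 16 are pairwise distinct — OK.
7. 4 mod 6 = 4 — OK.
8. W² + S² = 18² + 15² = 324 + 225 = 549 — OK.
9. V × Q = 4 × 5 = 20, not 18 — violated.
10. 5Q − 4R = 5(5) − 4(4) = 9, not 10 — violated.
11. values 16, 5, 18; U = 16 is not < Q = 5 — violated.
12. T = 8 is even — OK.

The assignment fails constraints 4, 9, 10, and 11.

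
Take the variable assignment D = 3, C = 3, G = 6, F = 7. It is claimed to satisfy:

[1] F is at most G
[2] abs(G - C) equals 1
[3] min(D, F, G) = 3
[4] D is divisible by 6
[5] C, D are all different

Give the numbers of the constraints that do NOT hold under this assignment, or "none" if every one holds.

[1] F = 7, G = 6; 7 > 6 (want ≤) — violated.
[2] abs(6 - 3) = 3, not 1 — violated.
[3] min(3, 7, 6) = 3 — OK.
[4] 3 = 6*0 + 3, so 6 does not divide 3 — violated.
[5] C = D = 3, not all different — violated.

Violated: 1, 2, 4, and 5.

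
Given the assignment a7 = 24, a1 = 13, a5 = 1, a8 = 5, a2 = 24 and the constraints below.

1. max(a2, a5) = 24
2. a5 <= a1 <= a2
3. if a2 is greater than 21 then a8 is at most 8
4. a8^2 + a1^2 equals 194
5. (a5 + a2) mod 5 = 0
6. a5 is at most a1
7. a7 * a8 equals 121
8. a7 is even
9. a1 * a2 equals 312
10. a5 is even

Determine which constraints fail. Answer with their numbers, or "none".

1. max(24, 1) = 24  yes
2. values 1 <= 13 <= 24  yes
3. a2 = 24 > 21, so we need a8 ≤ 8; a8 = 5 ≤ 8  yes
4. a8^2 + a1^2 = 5^2 + 13^2 = 25 + 169 = 194  yes
5. a5 + a2 = 25; 25 mod 5 = 0  yes
6. a5 = 1, a1 = 13; 1 ≤ 13  yes
7. a7 * a8 = 24 * 5 = 120, not 121  no
8. a7 = 24 is even  yes
9. a1 * a2 = 13 * 24 = 312  yes
10. a5 = 1 is odd  no

Constraints 7 and 10 are violated.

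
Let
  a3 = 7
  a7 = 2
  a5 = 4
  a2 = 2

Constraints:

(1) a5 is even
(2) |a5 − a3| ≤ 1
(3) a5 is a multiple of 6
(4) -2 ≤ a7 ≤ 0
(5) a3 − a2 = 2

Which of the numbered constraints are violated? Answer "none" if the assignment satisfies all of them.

(1) a5 = 4 is even — satisfied.
(2) |4 − 7| = 3; 3 > 1, exceeds bound 1 — violated.
(3) 4 = 6×0 + 4, so 6 does not divide 4 — violated.
(4) a7 = 2 is outside [-2, 0] — violated.
(5) a3 − a2 = 7 − 2 = 5, not 2 — violated.

Violated: 2, 3, 4, 5.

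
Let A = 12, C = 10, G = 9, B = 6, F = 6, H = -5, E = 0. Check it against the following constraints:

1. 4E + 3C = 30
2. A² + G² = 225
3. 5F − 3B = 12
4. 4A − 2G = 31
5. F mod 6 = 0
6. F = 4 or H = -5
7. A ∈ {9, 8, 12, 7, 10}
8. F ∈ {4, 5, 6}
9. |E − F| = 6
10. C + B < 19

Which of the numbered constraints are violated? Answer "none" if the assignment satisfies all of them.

Constraint 4 does not hold.

1. 4E + 3C = 4(0) + 3(10) = 30  true
2. A² + G² = 12² + 9² = 144 + 81 = 225  true
3. 5F − 3B = 5(6) − 3(6) = 12  true
4. 4A − 2G = 4(12) − 2(9) = 30, not 31  false
5. 6 mod 6 = 0  true
6. F = 6 ≠ 4, but H = -5 = -5 (second disjunct)  true
7. A = 12 is in {9, 8, 12, 7, 10}  true
8. F = 6 is in {4, 5, 6}  true
9. |0 − 6| = 6  true
10. C + B = 10 + 6 = 16; 16 < 19  true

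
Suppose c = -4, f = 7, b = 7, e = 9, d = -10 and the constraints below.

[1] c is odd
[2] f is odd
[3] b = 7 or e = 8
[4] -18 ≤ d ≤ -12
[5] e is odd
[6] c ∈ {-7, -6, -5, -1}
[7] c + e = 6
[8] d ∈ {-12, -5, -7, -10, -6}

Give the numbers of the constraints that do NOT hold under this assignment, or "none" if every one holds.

[1] c = -4 is even — violated.
[2] f = 7 is odd — satisfied.
[3] b = 7 = 7 (first disjunct) — satisfied.
[4] d = -10 is outside [-18, -12] — violated.
[5] e = 9 is odd — satisfied.
[6] c = -4 is not in {-7, -6, -5, -1} — violated.
[7] c + e = -4 + 9 = 5, not 6 — violated.
[8] d = -10 is in {-12, -5, -7, -10, -6} — satisfied.

Violated: 1, 4, 6, and 7.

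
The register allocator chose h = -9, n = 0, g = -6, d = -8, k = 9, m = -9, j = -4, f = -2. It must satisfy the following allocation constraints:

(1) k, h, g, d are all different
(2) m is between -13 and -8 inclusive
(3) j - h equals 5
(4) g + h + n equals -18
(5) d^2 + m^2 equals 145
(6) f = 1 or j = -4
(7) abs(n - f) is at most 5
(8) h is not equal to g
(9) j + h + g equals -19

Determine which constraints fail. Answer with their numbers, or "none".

Constraint 4 does not hold.

(1) values 9, -9, -6, -8 are pairwise distinct  OK
(2) m = -9 lies in [-13, -8]  OK
(3) j - h = -4 - (-9) = 5  OK
(4) g + h + n = -6 + (-9) + 0 = -15, not -18  FAIL
(5) d^2 + m^2 = (-8)^2 + (-9)^2 = 64 + 81 = 145  OK
(6) f = -2 ≠ 1, but j = -4 = -4 (second disjunct)  OK
(7) abs(0 - (-2)) = 2; 2 ≤ 5  OK
(8) h = -9, g = -6; distinct  OK
(9) j + h + g = -4 + (-9) + (-6) = -19  OK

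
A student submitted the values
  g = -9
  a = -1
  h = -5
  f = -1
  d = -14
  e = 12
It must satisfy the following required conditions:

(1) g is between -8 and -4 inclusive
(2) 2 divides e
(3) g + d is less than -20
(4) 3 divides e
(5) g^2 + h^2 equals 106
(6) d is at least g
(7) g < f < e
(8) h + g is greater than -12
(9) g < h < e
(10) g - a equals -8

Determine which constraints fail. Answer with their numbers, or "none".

Constraints 1, 6, and 8 do not hold.

(1) g = -9 is outside [-8, -4]  no
(2) 12 / 2 = 6, so 2 divides 12  yes
(3) g + d = -9 + (-14) = -23; -23 < -20  yes
(4) 12 / 3 = 4, so 3 divides 12  yes
(5) g^2 + h^2 = (-9)^2 + (-5)^2 = 81 + 25 = 106  yes
(6) d = -14, g = -9; -14 < -9 (want ≥)  no
(7) values -9 < -1 < 12  yes
(8) h + g = -5 + (-9) = -14; -14 ≤ -12, bound -12 not met  no
(9) values -9 < -5 < 12  yes
(10) g - a = -9 - (-1) = -8  yes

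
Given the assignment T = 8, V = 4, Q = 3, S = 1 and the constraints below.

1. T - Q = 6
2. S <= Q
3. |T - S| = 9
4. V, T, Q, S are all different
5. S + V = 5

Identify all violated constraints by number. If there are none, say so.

1. T - Q = 8 - 3 = 5, not 6 — violated.
2. S = 1, Q = 3; 1 ≤ 3 — satisfied.
3. |8 - 1| = 7, not 9 — violated.
4. values 4, 8, 3, 1 are pairwise distinct — satisfied.
5. S + V = 1 + 4 = 5 — satisfied.

Constraints 1 and 3 do not hold.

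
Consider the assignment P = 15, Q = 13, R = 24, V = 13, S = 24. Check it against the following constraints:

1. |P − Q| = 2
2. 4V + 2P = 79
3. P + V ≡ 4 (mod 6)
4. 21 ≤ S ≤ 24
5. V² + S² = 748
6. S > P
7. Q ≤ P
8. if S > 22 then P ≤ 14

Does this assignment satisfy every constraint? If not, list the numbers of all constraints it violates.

Constraints 2, 5, 8 do not hold.

1. |15 − 13| = 2 — holds.
2. 4V + 2P = 4(13) + 2(15) = 82, not 79 — fails.
3. P + V = 28; 28 mod 6 = 4 — holds.
4. S = 24 lies in [21, 24] — holds.
5. V² + S² = 13² + 24² = 169 + 576 = 745, not 748 — fails.
6. S = 24, P = 15; 24 > 15 — holds.
7. Q = 13, P = 15; 13 ≤ 15 — holds.
8. S = 24 > 22, so we need P ≤ 14; but P = 15 > 14 — fails.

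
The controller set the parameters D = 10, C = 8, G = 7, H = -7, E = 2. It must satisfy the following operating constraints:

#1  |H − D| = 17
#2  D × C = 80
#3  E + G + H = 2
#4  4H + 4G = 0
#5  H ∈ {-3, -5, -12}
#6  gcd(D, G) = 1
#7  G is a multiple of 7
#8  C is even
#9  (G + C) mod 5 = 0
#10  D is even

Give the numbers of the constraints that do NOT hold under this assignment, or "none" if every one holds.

The assignment fails constraint 5.

#1 |-7 − 10| = 17 — holds.
#2 D × C = 10 × 8 = 80 — holds.
#3 E + G + H = 2 + 7 + (-7) = 2 — holds.
#4 4H + 4G = 4(-7) + 4(7) = 0 — holds.
#5 H = -7 is not in {-3, -5, -12} — does not hold.
#6 gcd(10, 7) = 1 — holds.
#7 7 / 7 = 1, so 7 divides 7 — holds.
#8 C = 8 is even — holds.
#9 G + C = 15; 15 mod 5 = 0 — holds.
#10 D = 10 is even — holds.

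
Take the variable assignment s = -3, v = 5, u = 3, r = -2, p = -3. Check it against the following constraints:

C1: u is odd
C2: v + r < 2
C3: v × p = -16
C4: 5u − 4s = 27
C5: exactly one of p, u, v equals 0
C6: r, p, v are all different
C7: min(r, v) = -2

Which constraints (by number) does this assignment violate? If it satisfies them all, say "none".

No — constraints 2, 3, and 5 are not satisfied.

C1: u = 3 is odd  ✔
C2: v + r = 5 + (-2) = 3; 3 ≥ 2, bound 2 not met  ✘
C3: v × p = 5 × (-3) = -15, not -16  ✘
C4: 5u − 4s = 5(3) − 4(-3) = 27  ✔
C5: p=-3, u=3, v=5; 0 of them equal 0, not exactly one  ✘
C6: values -2, -3, 5 are pairwise distinct  ✔
C7: min(-2, 5) = -2  ✔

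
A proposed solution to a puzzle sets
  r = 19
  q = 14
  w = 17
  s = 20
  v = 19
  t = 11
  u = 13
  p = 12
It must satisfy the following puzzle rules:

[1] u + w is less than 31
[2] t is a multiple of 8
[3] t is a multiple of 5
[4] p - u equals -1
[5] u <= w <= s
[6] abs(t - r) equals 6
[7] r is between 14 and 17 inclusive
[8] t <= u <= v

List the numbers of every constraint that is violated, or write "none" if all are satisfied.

[1] u + w = 13 + 17 = 30; 30 < 31  yes
[2] 11 = 8*1 + 3, so 8 does not divide 11  no
[3] 11 = 5*2 + 1, so 5 does not divide 11  no
[4] p - u = 12 - 13 = -1  yes
[5] values 13 <= 17 <= 20  yes
[6] abs(11 - 19) = 8, not 6  no
[7] r = 19 is outside [14, 17]  no
[8] values 11 <= 13 <= 19  yes

Constraints 2, 3, 6, and 7 do not hold.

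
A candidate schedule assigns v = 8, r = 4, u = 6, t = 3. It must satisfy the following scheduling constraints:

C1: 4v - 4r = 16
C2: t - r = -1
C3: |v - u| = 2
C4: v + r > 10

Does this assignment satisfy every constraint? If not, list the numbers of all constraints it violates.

C1: 4v - 4r = 4(8) - 4(4) = 16  ✔
C2: t - r = 3 - 4 = -1  ✔
C3: |8 - 6| = 2  ✔
C4: v + r = 8 + 4 = 12; 12 > 10  ✔

Yes — all constraints hold.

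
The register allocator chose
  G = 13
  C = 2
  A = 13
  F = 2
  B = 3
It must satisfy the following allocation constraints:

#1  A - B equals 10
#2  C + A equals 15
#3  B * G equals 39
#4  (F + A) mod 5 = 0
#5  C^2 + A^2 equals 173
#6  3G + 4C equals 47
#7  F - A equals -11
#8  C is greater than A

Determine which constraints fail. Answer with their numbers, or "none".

#1 A - B = 13 - 3 = 10 — satisfied.
#2 C + A = 2 + 13 = 15 — satisfied.
#3 B * G = 3 * 13 = 39 — satisfied.
#4 F + A = 15; 15 mod 5 = 0 — satisfied.
#5 C^2 + A^2 = 2^2 + 13^2 = 4 + 169 = 173 — satisfied.
#6 3G + 4C = 3(13) + 4(2) = 47 — satisfied.
#7 F - A = 2 - 13 = -11 — satisfied.
#8 C = 2, A = 13; 2 ≤ 13 (want >) — violated.

Constraint 8 is violated.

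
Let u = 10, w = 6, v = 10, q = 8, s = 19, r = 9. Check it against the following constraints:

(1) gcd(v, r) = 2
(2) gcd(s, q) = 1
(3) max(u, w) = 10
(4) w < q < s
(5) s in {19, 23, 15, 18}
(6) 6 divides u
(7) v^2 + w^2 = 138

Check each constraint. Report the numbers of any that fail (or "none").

(1) gcd(10, 9) = 1, not 2 — fails.
(2) gcd(19, 8) = 1 — holds.
(3) max(10, 6) = 10 — holds.
(4) values 6 < 8 < 19 — holds.
(5) s = 19 is in {19, 23, 15, 18} — holds.
(6) 10 = 6*1 + 4, so 6 does not divide 10 — fails.
(7) v^2 + w^2 = 10^2 + 6^2 = 100 + 36 = 136, not 138 — fails.

No — constraints 1, 6, and 7 are not satisfied.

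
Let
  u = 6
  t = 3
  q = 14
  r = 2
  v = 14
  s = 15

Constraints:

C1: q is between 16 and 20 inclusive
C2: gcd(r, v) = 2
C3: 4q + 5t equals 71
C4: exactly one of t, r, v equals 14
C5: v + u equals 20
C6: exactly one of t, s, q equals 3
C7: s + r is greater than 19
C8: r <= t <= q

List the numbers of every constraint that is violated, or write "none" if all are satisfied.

C1: q = 14 is outside [16, 20] — does not hold.
C2: gcd(2, 14) = 2 — holds.
C3: 4q + 5t = 4(14) + 5(3) = 71 — holds.
C4: t=3, r=2, v=14; 1 of them equals 14 — holds.
C5: v + u = 14 + 6 = 20 — holds.
C6: t=3, s=15, q=14; 1 of them equals 3 — holds.
C7: s + r = 15 + 2 = 17; 17 ≤ 19, bound 19 not met — does not hold.
C8: values 2 <= 3 <= 14 — holds.

Violated: 1 and 7.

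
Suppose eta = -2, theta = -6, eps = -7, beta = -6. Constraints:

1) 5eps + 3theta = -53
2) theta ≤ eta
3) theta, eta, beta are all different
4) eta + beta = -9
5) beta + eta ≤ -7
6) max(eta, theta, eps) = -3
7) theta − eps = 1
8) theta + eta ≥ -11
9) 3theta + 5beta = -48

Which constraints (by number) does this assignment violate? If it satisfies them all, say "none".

Violated: 3, 4, 6.

1) 5eps + 3theta = 5(-7) + 3(-6) = -53 — holds.
2) theta = -6, eta = -2; -6 ≤ -2 — holds.
3) theta = beta = -6, not all different — fails.
4) eta + beta = -2 + (-6) = -8, not -9 — fails.
5) beta + eta = -6 + (-2) = -8; -8 ≤ -7 — holds.
6) max(-2, -6, -7) = -2, not -3 — fails.
7) theta − eps = -6 − (-7) = 1 — holds.
8) theta + eta = -6 + (-2) = -8; -8 ≥ -11 — holds.
9) 3theta + 5beta = 3(-6) + 5(-6) = -48 — holds.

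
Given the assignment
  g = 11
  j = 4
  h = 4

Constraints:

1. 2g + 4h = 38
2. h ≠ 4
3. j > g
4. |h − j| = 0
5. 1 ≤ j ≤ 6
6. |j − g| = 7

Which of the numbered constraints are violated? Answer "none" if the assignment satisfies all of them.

1. 2g + 4h = 2(11) + 4(4) = 38  yes
2. h = 4, but 4 is required to differ  no
3. j = 4, g = 11; 4 ≤ 11 (want >)  no
4. |4 − 4| = 0  yes
5. j = 4 lies in [1, 6]  yes
6. |4 − 11| = 7  yes

Violated: 2 and 3.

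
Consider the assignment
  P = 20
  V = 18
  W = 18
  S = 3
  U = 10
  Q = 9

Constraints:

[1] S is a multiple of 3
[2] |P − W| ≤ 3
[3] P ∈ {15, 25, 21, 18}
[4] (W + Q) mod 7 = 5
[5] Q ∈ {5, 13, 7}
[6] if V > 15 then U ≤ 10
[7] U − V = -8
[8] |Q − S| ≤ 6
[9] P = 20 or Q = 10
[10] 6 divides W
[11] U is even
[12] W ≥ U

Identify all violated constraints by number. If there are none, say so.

[1] 3 / 3 = 1, so 3 divides 3  true
[2] |20 − 18| = 2; 2 ≤ 3  true
[3] P = 20 is not in {15, 25, 21, 18}  false
[4] W + Q = 27; 27 mod 7 = 6, not 5  false
[5] Q = 9 is not in {5, 13, 7}  false
[6] V = 18 > 15, so we need U ≤ 10; U = 10 ≤ 10  true
[7] U − V = 10 − 18 = -8  true
[8] |9 − 3| = 6; 6 ≤ 6  true
[9] P = 20 = 20 (first disjunct)  true
[10] 18 / 6 = 3, so 6 divides 18  true
[11] U = 10 is even  true
[12] W = 18, U = 10; 18 ≥ 10  true

No — constraints 3, 4, and 5 are not satisfied.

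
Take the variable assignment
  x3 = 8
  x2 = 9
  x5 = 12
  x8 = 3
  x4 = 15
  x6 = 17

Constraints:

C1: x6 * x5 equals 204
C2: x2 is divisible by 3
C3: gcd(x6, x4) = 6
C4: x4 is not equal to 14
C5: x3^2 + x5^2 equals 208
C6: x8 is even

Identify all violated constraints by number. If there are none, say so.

C1: x6 * x5 = 17 * 12 = 204 — holds.
C2: 9 / 3 = 3, so 3 divides 9 — holds.
C3: gcd(17, 15) = 1, not 6 — fails.
C4: x4 = 15, and 15 ≠ 14 — holds.
C5: x3^2 + x5^2 = 8^2 + 12^2 = 64 + 144 = 208 — holds.
C6: x8 = 3 is odd — fails.

The assignment fails constraints 3 and 6.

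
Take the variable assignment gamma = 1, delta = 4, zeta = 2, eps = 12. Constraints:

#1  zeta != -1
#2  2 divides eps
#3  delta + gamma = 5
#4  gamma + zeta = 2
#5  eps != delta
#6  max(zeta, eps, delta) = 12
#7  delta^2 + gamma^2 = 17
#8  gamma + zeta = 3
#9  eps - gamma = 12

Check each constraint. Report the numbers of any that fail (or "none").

The assignment fails constraints 4 and 9.

#1 zeta = 2, and 2 ≠ -1 — satisfied.
#2 12 / 2 = 6, so 2 divides 12 — satisfied.
#3 delta + gamma = 4 + 1 = 5 — satisfied.
#4 gamma + zeta = 1 + 2 = 3, not 2 — violated.
#5 eps = 12, delta = 4; distinct — satisfied.
#6 max(2, 12, 4) = 12 — satisfied.
#7 delta^2 + gamma^2 = 4^2 + 1^2 = 16 + 1 = 17 — satisfied.
#8 gamma + zeta = 1 + 2 = 3 — satisfied.
#9 eps - gamma = 12 - 1 = 11, not 12 — violated.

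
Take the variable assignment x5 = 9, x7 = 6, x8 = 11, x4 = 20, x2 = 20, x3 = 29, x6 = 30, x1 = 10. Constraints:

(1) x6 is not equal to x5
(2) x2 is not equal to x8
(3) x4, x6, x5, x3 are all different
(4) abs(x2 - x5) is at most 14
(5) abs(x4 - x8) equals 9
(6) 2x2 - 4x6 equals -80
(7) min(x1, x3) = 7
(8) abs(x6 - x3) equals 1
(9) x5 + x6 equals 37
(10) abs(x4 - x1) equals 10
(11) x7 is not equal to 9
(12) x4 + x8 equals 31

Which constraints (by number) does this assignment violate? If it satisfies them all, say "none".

Constraints 7 and 9 are violated.

(1) x6 = 30, x5 = 9; distinct  yes
(2) x2 = 20, x8 = 11; distinct  yes
(3) values 20, 30, 9, 29 are pairwise distinct  yes
(4) abs(20 - 9) = 11; 11 ≤ 14  yes
(5) abs(20 - 11) = 9  yes
(6) 2x2 - 4x6 = 2(20) - 4(30) = -80  yes
(7) min(10, 29) = 10, not 7  no
(8) abs(30 - 29) = 1  yes
(9) x5 + x6 = 9 + 30 = 39, not 37  no
(10) abs(20 - 10) = 10  yes
(11) x7 = 6, and 6 ≠ 9  yes
(12) x4 + x8 = 20 + 11 = 31  yes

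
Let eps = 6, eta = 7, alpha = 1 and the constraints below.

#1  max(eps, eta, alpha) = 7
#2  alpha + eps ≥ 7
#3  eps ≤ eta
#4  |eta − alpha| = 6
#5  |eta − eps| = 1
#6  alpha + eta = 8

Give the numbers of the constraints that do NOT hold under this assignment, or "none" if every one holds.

No violations.

#1 max(6, 7, 1) = 7 — holds.
#2 alpha + eps = 1 + 6 = 7; 7 ≥ 7 — holds.
#3 eps = 6, eta = 7; 6 ≤ 7 — holds.
#4 |7 − 1| = 6 — holds.
#5 |7 − 6| = 1 — holds.
#6 alpha + eta = 1 + 7 = 8 — holds.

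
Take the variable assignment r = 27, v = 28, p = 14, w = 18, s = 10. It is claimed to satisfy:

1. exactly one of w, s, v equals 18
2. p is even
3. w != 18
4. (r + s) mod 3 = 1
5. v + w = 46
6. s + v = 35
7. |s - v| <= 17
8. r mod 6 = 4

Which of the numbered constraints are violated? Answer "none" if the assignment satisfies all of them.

Constraints 3, 6, 7, 8 are violated.

1. w=18, s=10, v=28; 1 of them equals 18  ✓
2. p = 14 is even  ✓
3. w = 18, but 18 is required to differ  ✗
4. r + s = 37; 37 mod 3 = 1  ✓
5. v + w = 28 + 18 = 46  ✓
6. s + v = 10 + 28 = 38, not 35  ✗
7. |10 - 28| = 18; 18 > 17, exceeds bound 17  ✗
8. 27 mod 6 = 3, not 4  ✗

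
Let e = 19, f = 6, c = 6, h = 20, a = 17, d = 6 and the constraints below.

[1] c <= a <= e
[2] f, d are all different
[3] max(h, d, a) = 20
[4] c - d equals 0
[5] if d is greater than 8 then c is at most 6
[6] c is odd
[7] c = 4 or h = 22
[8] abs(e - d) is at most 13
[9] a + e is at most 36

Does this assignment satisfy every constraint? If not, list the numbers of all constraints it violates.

The assignment fails constraints 2, 6, and 7.

[1] values 6 <= 17 <= 19  true
[2] f = d = 6, not all different  false
[3] max(20, 6, 17) = 20  true
[4] c - d = 6 - 6 = 0  true
[5] d = 6, not > 8; antecedent false, conditional vacuously true  true
[6] c = 6 is even  false
[7] c = 6 ≠ 4 and h = 20 ≠ 22; both disjuncts false  false
[8] abs(19 - 6) = 13; 13 ≤ 13  true
[9] a + e = 17 + 19 = 36; 36 ≤ 36  true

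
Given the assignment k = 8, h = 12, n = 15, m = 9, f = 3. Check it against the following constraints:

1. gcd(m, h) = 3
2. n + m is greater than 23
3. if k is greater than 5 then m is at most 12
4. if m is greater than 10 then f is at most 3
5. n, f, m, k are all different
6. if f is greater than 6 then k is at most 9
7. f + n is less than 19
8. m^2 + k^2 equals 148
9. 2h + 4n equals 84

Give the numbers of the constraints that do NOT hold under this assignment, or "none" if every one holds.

1. gcd(9, 12) = 3  holds
2. n + m = 15 + 9 = 24; 24 > 23  holds
3. k = 8 > 5, so we need m ≤ 12; m = 9 ≤ 12  holds
4. m = 9, not > 10; antecedent false, conditional vacuously true  holds
5. values 15, 3, 9, 8 are pairwise distinct  holds
6. f = 3, not > 6; antecedent false, conditional vacuously true  holds
7. f + n = 3 + 15 = 18; 18 < 19  holds
8. m^2 + k^2 = 9^2 + 8^2 = 81 + 64 = 145, not 148  fails
9. 2h + 4n = 2(12) + 4(15) = 84  holds

Violated: 8.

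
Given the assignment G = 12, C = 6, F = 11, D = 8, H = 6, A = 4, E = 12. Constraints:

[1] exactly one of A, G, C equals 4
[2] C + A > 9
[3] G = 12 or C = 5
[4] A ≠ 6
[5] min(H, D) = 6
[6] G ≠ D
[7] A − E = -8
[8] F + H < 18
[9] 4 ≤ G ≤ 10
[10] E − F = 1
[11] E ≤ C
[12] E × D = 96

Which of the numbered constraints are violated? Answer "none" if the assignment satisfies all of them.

[1] A=4, G=12, C=6; 1 of them equals 4 — holds.
[2] C + A = 6 + 4 = 10; 10 > 9 — holds.
[3] G = 12 = 12 (first disjunct) — holds.
[4] A = 4, and 4 ≠ 6 — holds.
[5] min(6, 8) = 6 — holds.
[6] G = 12, D = 8; distinct — holds.
[7] A − E = 4 − 12 = -8 — holds.
[8] F + H = 11 + 6 = 17; 17 < 18 — holds.
[9] G = 12 is outside [4, 10] — does not hold.
[10] E − F = 12 − 11 = 1 — holds.
[11] E = 12, C = 6; 12 > 6 (want ≤) — does not hold.
[12] E × D = 12 × 8 = 96 — holds.

Constraints 9, 11 are violated.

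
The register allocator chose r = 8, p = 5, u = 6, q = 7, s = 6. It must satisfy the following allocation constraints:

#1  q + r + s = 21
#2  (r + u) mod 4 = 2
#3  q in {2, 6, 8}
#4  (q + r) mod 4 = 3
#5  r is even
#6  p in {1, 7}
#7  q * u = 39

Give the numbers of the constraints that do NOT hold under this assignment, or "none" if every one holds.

#1 q + r + s = 7 + 8 + 6 = 21 — OK.
#2 r + u = 14; 14 mod 4 = 2 — OK.
#3 q = 7 is not in {2, 6, 8} — violated.
#4 q + r = 15; 15 mod 4 = 3 — OK.
#5 r = 8 is even — OK.
#6 p = 5 is not in {1, 7} — violated.
#7 q * u = 7 * 6 = 42, not 39 — violated.

Constraints 3, 6, and 7 do not hold.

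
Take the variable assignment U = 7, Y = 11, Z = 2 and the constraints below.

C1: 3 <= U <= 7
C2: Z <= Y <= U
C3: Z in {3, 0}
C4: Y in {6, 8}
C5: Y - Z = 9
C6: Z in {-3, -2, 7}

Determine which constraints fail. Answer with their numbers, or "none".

C1: U = 7 lies in [3, 7] — holds.
C2: values 2, 11, 7; Y = 11 is not <= U = 7 — fails.
C3: Z = 2 is not in {3, 0} — fails.
C4: Y = 11 is not in {6, 8} — fails.
C5: Y - Z = 11 - 2 = 9 — holds.
C6: Z = 2 is not in {-3, -2, 7} — fails.

Constraints 2, 3, 4, 6 are violated.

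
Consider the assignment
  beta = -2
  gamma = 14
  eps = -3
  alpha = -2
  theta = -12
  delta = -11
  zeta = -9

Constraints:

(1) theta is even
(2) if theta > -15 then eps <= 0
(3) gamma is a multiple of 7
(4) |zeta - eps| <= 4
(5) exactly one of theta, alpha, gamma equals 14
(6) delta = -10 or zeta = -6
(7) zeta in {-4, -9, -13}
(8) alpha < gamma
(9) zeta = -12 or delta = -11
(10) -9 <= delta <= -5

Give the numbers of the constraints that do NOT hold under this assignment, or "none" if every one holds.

(1) theta = -12 is even — OK.
(2) theta = -12 > -15, so we need eps ≤ 0; eps = -3 ≤ 0 — OK.
(3) 14 / 7 = 2, so 7 divides 14 — OK.
(4) |-9 - (-3)| = 6; 6 > 4, exceeds bound 4 — violated.
(5) theta=-12, alpha=-2, gamma=14; 1 of them equals 14 — OK.
(6) delta = -11 ≠ -10 and zeta = -9 ≠ -6; both disjuncts false — violated.
(7) zeta = -9 is in {-4, -9, -13} — OK.
(8) alpha = -2, gamma = 14; -2 < 14 — OK.
(9) zeta = -9 ≠ -12, but delta = -11 = -11 (second disjunct) — OK.
(10) delta = -11 is outside [-9, -5] — violated.

Constraints 4, 6, and 10 do not hold.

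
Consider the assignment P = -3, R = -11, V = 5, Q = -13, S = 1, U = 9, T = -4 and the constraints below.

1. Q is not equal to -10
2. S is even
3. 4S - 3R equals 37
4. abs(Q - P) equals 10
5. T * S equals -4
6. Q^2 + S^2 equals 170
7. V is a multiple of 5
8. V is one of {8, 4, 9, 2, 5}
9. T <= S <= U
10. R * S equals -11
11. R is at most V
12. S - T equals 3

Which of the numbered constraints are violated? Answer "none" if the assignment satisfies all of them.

1. Q = -13, and -13 ≠ -10  true
2. S = 1 is odd  false
3. 4S - 3R = 4(1) - 3(-11) = 37  true
4. abs(-13 - (-3)) = 10  true
5. T * S = -4 * 1 = -4  true
6. Q^2 + S^2 = (-13)^2 + 1^2 = 169 + 1 = 170  true
7. 5 / 5 = 1, so 5 divides 5  true
8. V = 5 is in {8, 4, 9, 2, 5}  true
9. values -4 <= 1 <= 9  true
10. R * S = -11 * 1 = -11  true
11. R = -11, V = 5; -11 ≤ 5  true
12. S - T = 1 - (-4) = 5, not 3  false

Violated: 2 and 12.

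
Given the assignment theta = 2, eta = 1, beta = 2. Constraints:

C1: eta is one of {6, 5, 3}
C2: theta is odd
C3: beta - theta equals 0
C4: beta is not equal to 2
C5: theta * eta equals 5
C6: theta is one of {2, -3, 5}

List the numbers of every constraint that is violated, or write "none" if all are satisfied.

C1: eta = 1 is not in {6, 5, 3}  fails
C2: theta = 2 is even  fails
C3: beta - theta = 2 - 2 = 0  holds
C4: beta = 2, but 2 is required to differ  fails
C5: theta * eta = 2 * 1 = 2, not 5  fails
C6: theta = 2 is in {2, -3, 5}  holds

Constraints 1, 2, 4, 5 are violated.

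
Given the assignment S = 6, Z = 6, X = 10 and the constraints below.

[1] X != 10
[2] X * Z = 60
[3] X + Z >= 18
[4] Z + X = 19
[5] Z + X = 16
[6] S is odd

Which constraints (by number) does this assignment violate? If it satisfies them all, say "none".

[1] X = 10, but 10 is required to differ  no
[2] X * Z = 10 * 6 = 60  yes
[3] X + Z = 10 + 6 = 16; 16 < 18, bound 18 not met  no
[4] Z + X = 6 + 10 = 16, not 19  no
[5] Z + X = 6 + 10 = 16  yes
[6] S = 6 is even  no

No — constraints 1, 3, 4, and 6 are not satisfied.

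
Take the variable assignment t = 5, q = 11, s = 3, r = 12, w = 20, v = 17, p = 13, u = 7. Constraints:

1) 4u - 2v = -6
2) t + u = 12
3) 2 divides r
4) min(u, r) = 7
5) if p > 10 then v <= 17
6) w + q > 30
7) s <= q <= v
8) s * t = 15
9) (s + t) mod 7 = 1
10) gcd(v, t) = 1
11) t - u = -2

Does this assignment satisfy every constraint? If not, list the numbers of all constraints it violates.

None — every constraint holds.

1) 4u - 2v = 4(7) - 2(17) = -6  holds
2) t + u = 5 + 7 = 12  holds
3) 12 / 2 = 6, so 2 divides 12  holds
4) min(7, 12) = 7  holds
5) p = 13 > 10, so we need v ≤ 17; v = 17 ≤ 17  holds
6) w + q = 20 + 11 = 31; 31 > 30  holds
7) values 3 <= 11 <= 17  holds
8) s * t = 3 * 5 = 15  holds
9) s + t = 8; 8 mod 7 = 1  holds
10) gcd(17, 5) = 1  holds
11) t - u = 5 - 7 = -2  holds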